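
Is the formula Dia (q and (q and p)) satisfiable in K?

1. Dia (q and (q and p)), 0
2. q and (q and p), 1
3. q, 1
4. q and p, 1
5. p, 1
Accessibility: 0R1

Yes, satisfiable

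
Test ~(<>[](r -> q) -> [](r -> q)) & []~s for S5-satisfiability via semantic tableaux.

1. ~(<>[](r -> q) -> [](r -> q)) & []~s, w0
2. ~(<>[](r -> q) -> [](r -> q)), w0   [&-rule on 1]
3. []~s, w0   [&-rule on 1]
4. <>[](r -> q), w0   [~->-rule on 2]
5. ~[](r -> q), w0   [~->-rule on 2]
6. ~s, w0   [[]-rule on 3 via w0Rw0]
7. [](r -> q), w1   [<>-rule on 4: fresh world w1, w0Rw1]
8. ~s, w1   [[]-rule on 3 via w0Rw1]
9. r -> q, w0   [[]-rule on 7 via w1Rw0]
10. r -> q, w1   [[]-rule on 7 via w1Rw1]
11. q, w0   [->-rule on 9 (branches; this branch)]
12. q, w1   [->-rule on 10 (branches; this branch)]
13. ~(r -> q), w2   [~[]-rule on 5: fresh world w2, w0Rw2]
14. r, w2   [~->-rule on 13]
15. ~q, w2   [~->-rule on 13]
16. ~s, w2   [[]-rule on 3 via w0Rw2]
17. r -> q, w2   [[]-rule on 7 via w1Rw2]
18. q, w2   [->-rule on 17 (branches; this branch)]
Accessibility: w0Rw0, w0Rw1, w0Rw2, w1Rw0, w1Rw1, w1Rw2, w2Rw0, w2Rw1, w2Rw2
Branch closes: q and ~q both at w2.
Every branch closes; the branch above is one of them.

Unsatisfiable (every branch closes)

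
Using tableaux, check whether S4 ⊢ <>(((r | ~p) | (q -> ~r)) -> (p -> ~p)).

Tableau for the negation ~<>(((r | ~p) | (q -> ~r)) -> (p -> ~p)):
1. ~<>(((r | ~p) | (q -> ~r)) -> (p -> ~p)), w0
2. ~(((r | ~p) | (q -> ~r)) -> (p -> ~p)), w0
3. (r | ~p) | (q -> ~r), w0
4. ~(p -> ~p), w0
5. p, w0
6. q -> ~r, w0
7. ~r, w0
Accessibility: w0Rw0
The negation has an open branch (countermodel exists).

Invalid (countermodel exists)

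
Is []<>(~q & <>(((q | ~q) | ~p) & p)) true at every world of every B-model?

Tableau for the negation ~[]<>(~q & <>(((q | ~q) | ~p) & p)):
1. ~[]<>(~q & <>(((q | ~q) | ~p) & p)), u
2. ~<>(~q & <>(((q | ~q) | ~p) & p)), v   [~[]-rule on 1: fresh world v, uRv]
3. ~(~q & <>(((q | ~q) | ~p) & p)), u   [~<>-rule on 2 via vRu]
4. ~(~q & <>(((q | ~q) | ~p) & p)), v   [~<>-rule on 2 via vRv]
5. ~<>(((q | ~q) | ~p) & p), u   [~&-rule on 3 (branches; this branch)]
6. ~(((q | ~q) | ~p) & p), u   [~<>-rule on 5 via uRu]
7. ~(((q | ~q) | ~p) & p), v   [~<>-rule on 5 via uRv]
8. ~<>(((q | ~q) | ~p) & p), v   [~&-rule on 4 (branches; this branch)]
9. ~p, u   [~&-rule on 6 (branches; this branch)]
10. ~p, v   [~&-rule on 7 (branches; this branch)]
Accessibility: uRu, uRv, vRu, vRv
The negation has an open branch (countermodel exists).

No, not valid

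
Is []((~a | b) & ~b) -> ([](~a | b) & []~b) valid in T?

Tableau for the negation ~([]((~a | b) & ~b) -> ([](~a | b) & []~b)):
1. ~([]((~a | b) & ~b) -> ([](~a | b) & []~b)), w0
2. []((~a | b) & ~b), w0
3. ~([](~a | b) & []~b), w0
4. (~a | b) & ~b, w0
5. ~a | b, w0
6. ~b, w0
7. ~[](~a | b), w0
8. ~a, w0
9. ~(~a | b), w1
10. a, w1
11. ~b, w1
12. (~a | b) & ~b, w1
13. ~a | b, w1
14. b, w1
Accessibility: w0Rw0, w0Rw1, w1Rw1
Branch closes: b and ~b both at w1.
All branches of the negation close; one closing branch shown above.

Valid in T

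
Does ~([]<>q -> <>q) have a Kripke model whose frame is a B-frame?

Unsatisfiable (every branch closes)

1. ~([]<>q -> <>q), u
2. []<>q, u   [~->-rule on 1]
3. ~<>q, u   [~->-rule on 1]
4. <>q, u   [[]-rule on 2 via uRu]
5. ~q, u   [~<>-rule on 3 via uRu]
6. q, v   [<>-rule on 4: fresh world v, uRv]
7. <>q, v   [[]-rule on 2 via uRv]
8. ~q, v   [~<>-rule on 3 via uRv]
Accessibility: uRu, uRv, vRu, vRv
Branch closes: q and ~q both at v.
Every branch closes; the branch above is one of them.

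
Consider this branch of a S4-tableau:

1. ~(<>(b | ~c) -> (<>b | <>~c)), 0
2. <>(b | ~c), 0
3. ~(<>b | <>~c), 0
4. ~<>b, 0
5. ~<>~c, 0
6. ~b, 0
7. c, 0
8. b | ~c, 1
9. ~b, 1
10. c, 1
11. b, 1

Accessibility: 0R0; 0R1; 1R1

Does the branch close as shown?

Both b and ~b appear at 1.

Closed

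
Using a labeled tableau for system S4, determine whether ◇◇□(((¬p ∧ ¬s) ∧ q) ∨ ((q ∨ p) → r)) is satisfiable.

Satisfiable

1. ◇◇□(((¬p ∧ ¬s) ∧ q) ∨ ((q ∨ p) → r)), 0
2. ◇□(((¬p ∧ ¬s) ∧ q) ∨ ((q ∨ p) → r)), 1   [◇-rule on 1: fresh world 1, 0R1]
3. □(((¬p ∧ ¬s) ∧ q) ∨ ((q ∨ p) → r)), 2   [◇-rule on 2: fresh world 2, 1R2]
4. ((¬p ∧ ¬s) ∧ q) ∨ ((q ∨ p) → r), 2   [□-rule on 3 via 2R2]
5. (q ∨ p) → r, 2   [∨-rule on 4 (branches; this branch)]
6. r, 2   [→-rule on 5 (branches; this branch)]
Accessibility: 0R0, 0R1, 0R2, 1R1, 1R2, 2R2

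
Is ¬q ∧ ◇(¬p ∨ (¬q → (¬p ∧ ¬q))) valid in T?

No, not valid

Tableau for the negation ¬(¬q ∧ ◇(¬p ∨ (¬q → (¬p ∧ ¬q)))):
1. ¬(¬q ∧ ◇(¬p ∨ (¬q → (¬p ∧ ¬q)))), 0
2. ¬◇(¬p ∨ (¬q → (¬p ∧ ¬q))), 0
3. ¬(¬p ∨ (¬q → (¬p ∧ ¬q))), 0
4. p, 0
5. ¬(¬q → (¬p ∧ ¬q)), 0
6. ¬q, 0
7. ¬(¬p ∧ ¬q), 0
Accessibility: 0R0
The negation has an open branch (countermodel exists).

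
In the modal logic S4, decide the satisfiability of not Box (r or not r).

Unsatisfiable

1. not Box (r or not r), w0
2. not (r or not r), w1
3. not r, w1
4. r, w1
Accessibility: w0Rw0, w0Rw1, w1Rw1
Branch closes: r and not r both at w1.
Every branch closes; the branch above is one of them.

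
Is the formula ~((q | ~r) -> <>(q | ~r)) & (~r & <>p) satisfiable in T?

Unsatisfiable

1. ~((q | ~r) -> <>(q | ~r)) & (~r & <>p), 0
2. ~((q | ~r) -> <>(q | ~r)), 0
3. ~r & <>p, 0
4. q | ~r, 0
5. ~<>(q | ~r), 0
6. ~r, 0
7. <>p, 0
8. ~(q | ~r), 0
9. ~q, 0
10. r, 0
Accessibility: 0R0
Branch closes: r and ~r both at 0.
All branches of the tableau close; one closing branch shown above.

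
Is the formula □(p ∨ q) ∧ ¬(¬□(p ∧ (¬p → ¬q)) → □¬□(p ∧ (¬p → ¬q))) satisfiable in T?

1. □(p ∨ q) ∧ ¬(¬□(p ∧ (¬p → ¬q)) → □¬□(p ∧ (¬p → ¬q))), w0
2. □(p ∨ q), w0   [∧-rule on 1]
3. ¬(¬□(p ∧ (¬p → ¬q)) → □¬□(p ∧ (¬p → ¬q))), w0   [∧-rule on 1]
4. ¬□(p ∧ (¬p → ¬q)), w0   [¬→-rule on 3]
5. ¬□¬□(p ∧ (¬p → ¬q)), w0   [¬→-rule on 3]
6. p ∨ q, w0   [□-rule on 2 via w0Rw0]
7. q, w0   [∨-rule on 6 (branches; this branch)]
8. ¬(p ∧ (¬p → ¬q)), w1   [¬□-rule on 4: fresh world w1, w0Rw1]
9. p ∨ q, w1   [□-rule on 2 via w0Rw1]
10. ¬(¬p → ¬q), w1   [¬∧-rule on 8 (branches; this branch)]
11. ¬p, w1   [¬→-rule on 10]
12. q, w1   [¬→-rule on 10]
13. □(p ∧ (¬p → ¬q)), w2   [¬□-rule on 5: fresh world w2, w0Rw2]
14. p ∨ q, w2   [□-rule on 2 via w0Rw2]
15. p ∧ (¬p → ¬q), w2   [□-rule on 13 via w2Rw2]
16. p, w2   [∧-rule on 15]
17. ¬p → ¬q, w2   [∧-rule on 15]
18. q, w2   [∨-rule on 14 (branches; this branch)]
Accessibility: w0Rw0, w0Rw1, w0Rw2, w1Rw1, w2Rw2

Satisfiable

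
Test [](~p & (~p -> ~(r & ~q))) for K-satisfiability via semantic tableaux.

Satisfiable (open branch found)

1. [](~p & (~p -> ~(r & ~q))), w0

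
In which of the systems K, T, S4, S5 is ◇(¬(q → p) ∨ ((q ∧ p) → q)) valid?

T, S4, S5

K-tableau for the negation ¬◇(¬(q → p) ∨ ((q ∧ p) → q)):
1. ¬◇(¬(q → p) ∨ ((q ∧ p) → q)), w0
Complete open branch: countermodel on a K-frame, so not valid in K.
T-tableau for the negation ¬◇(¬(q → p) ∨ ((q ∧ p) → q)):
1. ¬◇(¬(q → p) ∨ ((q ∧ p) → q)), w0
2. ¬(¬(q → p) ∨ ((q ∧ p) → q)), w0
3. q → p, w0
4. ¬((q ∧ p) → q), w0
5. q ∧ p, w0
6. ¬q, w0
7. q, w0
8. p, w0
Accessibility: w0Rw0
Branch closes: q and ¬q both at w0.
Every branch closes (one shown): valid in T, hence also in S4, S5 (every theorem of T is a theorem of S4 and S5).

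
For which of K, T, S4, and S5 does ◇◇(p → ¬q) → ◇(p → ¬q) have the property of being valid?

S4, S5

T-tableau for the negation ¬(◇◇(p → ¬q) → ◇(p → ¬q)):
1. ¬(◇◇(p → ¬q) → ◇(p → ¬q)), u
2. ◇◇(p → ¬q), u
3. ¬◇(p → ¬q), u
4. ¬(p → ¬q), u
5. p, u
6. q, u
7. ◇(p → ¬q), v
8. ¬(p → ¬q), v
9. p, v
10. q, v
11. p → ¬q, w
12. ¬q, w
Accessibility: uRu, uRv, vRv, vRw, wRw
Complete open branch: countermodel on a T-frame, so not valid in T, nor in K (the same frame is also a K-frame).
S4-tableau for the negation ¬(◇◇(p → ¬q) → ◇(p → ¬q)):
1. ¬(◇◇(p → ¬q) → ◇(p → ¬q)), u
2. ◇◇(p → ¬q), u
3. ¬◇(p → ¬q), u
4. ¬(p → ¬q), u
5. p, u
6. q, u
7. ◇(p → ¬q), v
8. ¬(p → ¬q), v
9. p, v
10. q, v
11. p → ¬q, w
12. ¬(p → ¬q), w
13. p, w
14. q, w
15. ¬q, w
Accessibility: uRu, uRv, uRw, vRv, vRw, wRw
Branch closes: q and ¬q both at w.
Every branch closes (one shown): valid in S4, hence also in S5 (every theorem of S4 is a theorem of S5).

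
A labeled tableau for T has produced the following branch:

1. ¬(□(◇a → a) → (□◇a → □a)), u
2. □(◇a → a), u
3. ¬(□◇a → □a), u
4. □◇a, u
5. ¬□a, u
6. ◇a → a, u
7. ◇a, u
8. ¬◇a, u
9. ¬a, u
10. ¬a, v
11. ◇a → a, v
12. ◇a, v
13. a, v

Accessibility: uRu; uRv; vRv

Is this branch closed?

Yes, closed

Both a and ¬a appear at v.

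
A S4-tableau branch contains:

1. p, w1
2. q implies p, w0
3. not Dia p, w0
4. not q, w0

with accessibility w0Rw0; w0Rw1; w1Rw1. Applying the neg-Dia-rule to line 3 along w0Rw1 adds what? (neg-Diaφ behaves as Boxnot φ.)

neg-Diaφ behaves as Boxnot φ: propagate the negated body to each accessible world.

not p, w1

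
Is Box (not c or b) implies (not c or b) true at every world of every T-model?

Yes, valid

Tableau for the negation not (Box (not c or b) implies (not c or b)):
1. not (Box (not c or b) implies (not c or b)), 0
2. Box (not c or b), 0
3. not (not c or b), 0
4. c, 0
5. not b, 0
6. not c or b, 0
7. b, 0
Accessibility: 0R0
Branch closes: b and not b both at 0.
All branches of the negation close; one closing branch shown above.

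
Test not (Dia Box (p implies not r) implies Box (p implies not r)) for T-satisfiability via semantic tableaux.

1. not (Dia Box (p implies not r) implies Box (p implies not r)), w0
2. Dia Box (p implies not r), w0   [neg-implies-rule on 1]
3. not Box (p implies not r), w0   [neg-implies-rule on 1]
4. Box (p implies not r), w1   [Dia-rule on 2: fresh world w1, w0Rw1]
5. p implies not r, w1   [Box-rule on 4 via w1Rw1]
6. not r, w1   [implies-rule on 5 (branches; this branch)]
7. not (p implies not r), w2   [neg-Box-rule on 3: fresh world w2, w0Rw2]
8. p, w2   [neg-implies-rule on 7]
9. r, w2   [neg-implies-rule on 7]
Accessibility: w0Rw0, w0Rw1, w0Rw2, w1Rw1, w2Rw2

Satisfiable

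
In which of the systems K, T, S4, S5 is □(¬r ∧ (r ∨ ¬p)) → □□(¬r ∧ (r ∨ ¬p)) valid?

S4, S5

T-tableau for the negation ¬(□(¬r ∧ (r ∨ ¬p)) → □□(¬r ∧ (r ∨ ¬p))):
1. ¬(□(¬r ∧ (r ∨ ¬p)) → □□(¬r ∧ (r ∨ ¬p))), 0
2. □(¬r ∧ (r ∨ ¬p)), 0
3. ¬□□(¬r ∧ (r ∨ ¬p)), 0
4. ¬r ∧ (r ∨ ¬p), 0
5. ¬r, 0
6. r ∨ ¬p, 0
7. ¬p, 0
8. ¬□(¬r ∧ (r ∨ ¬p)), 1
9. ¬r ∧ (r ∨ ¬p), 1
10. ¬r, 1
11. r ∨ ¬p, 1
12. ¬p, 1
13. ¬(¬r ∧ (r ∨ ¬p)), 2
14. ¬(r ∨ ¬p), 2
15. ¬r, 2
16. p, 2
Accessibility: 0R0, 0R1, 1R1, 1R2, 2R2
Complete open branch: countermodel on a T-frame, so not valid in T, nor in K (the same frame is also a K-frame).
S4-tableau for the negation ¬(□(¬r ∧ (r ∨ ¬p)) → □□(¬r ∧ (r ∨ ¬p))):
1. ¬(□(¬r ∧ (r ∨ ¬p)) → □□(¬r ∧ (r ∨ ¬p))), 0
2. □(¬r ∧ (r ∨ ¬p)), 0
3. ¬□□(¬r ∧ (r ∨ ¬p)), 0
4. ¬r ∧ (r ∨ ¬p), 0
5. ¬r, 0
6. r ∨ ¬p, 0
7. ¬p, 0
8. ¬□(¬r ∧ (r ∨ ¬p)), 1
9. ¬r ∧ (r ∨ ¬p), 1
10. ¬r, 1
11. r ∨ ¬p, 1
12. ¬p, 1
13. ¬(¬r ∧ (r ∨ ¬p)), 2
14. ¬r ∧ (r ∨ ¬p), 2
15. ¬r, 2
16. r ∨ ¬p, 2
17. ¬(r ∨ ¬p), 2
18. p, 2
19. ¬p, 2
Accessibility: 0R0, 0R1, 0R2, 1R1, 1R2, 2R2
Branch closes: p and ¬p both at 2.
Every branch closes (one shown): valid in S4, hence also in S5 (every theorem of S4 is a theorem of S5).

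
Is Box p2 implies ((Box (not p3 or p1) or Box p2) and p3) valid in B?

Tableau for the negation not (Box p2 implies ((Box (not p3 or p1) or Box p2) and p3)):
1. not (Box p2 implies ((Box (not p3 or p1) or Box p2) and p3)), w0
2. Box p2, w0   [neg-implies-rule on 1]
3. not ((Box (not p3 or p1) or Box p2) and p3), w0   [neg-implies-rule on 1]
4. p2, w0   [Box-rule on 2 via w0Rw0]
5. not p3, w0   [neg-and-rule on 3 (branches; this branch)]
Accessibility: w0Rw0
The negation has an open branch (countermodel exists).

No, not valid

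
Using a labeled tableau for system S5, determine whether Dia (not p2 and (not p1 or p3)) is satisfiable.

1. Dia (not p2 and (not p1 or p3)), w0
2. not p2 and (not p1 or p3), w1
3. not p2, w1
4. not p1 or p3, w1
5. p3, w1
Accessibility: w0Rw0, w0Rw1, w1Rw0, w1Rw1

Satisfiable (open branch found)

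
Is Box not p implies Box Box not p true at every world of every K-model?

Not valid

Tableau for the negation not (Box not p implies Box Box not p):
1. not (Box not p implies Box Box not p), 0
2. Box not p, 0
3. not Box Box not p, 0
4. not Box not p, 1
5. not p, 1
6. p, 2
Accessibility: 0R1, 1R2
The negation has an open branch (countermodel exists).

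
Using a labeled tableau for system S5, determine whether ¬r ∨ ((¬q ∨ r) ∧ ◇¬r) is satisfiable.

1. ¬r ∨ ((¬q ∨ r) ∧ ◇¬r), w0
2. (¬q ∨ r) ∧ ◇¬r, w0
3. ¬q ∨ r, w0
4. ◇¬r, w0
5. r, w0
6. ¬r, w1
Accessibility: w0Rw0, w0Rw1, w1Rw0, w1Rw1

Satisfiable (open branch found)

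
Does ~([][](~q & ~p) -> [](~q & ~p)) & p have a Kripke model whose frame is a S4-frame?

1. ~([][](~q & ~p) -> [](~q & ~p)) & p, w0
2. ~([][](~q & ~p) -> [](~q & ~p)), w0
3. p, w0
4. [][](~q & ~p), w0
5. ~[](~q & ~p), w0
6. [](~q & ~p), w0
7. ~q & ~p, w0
8. ~q, w0
9. ~p, w0
Accessibility: w0Rw0
Branch closes: p and ~p both at w0.
(One branch shown.) All branches close.

Unsatisfiable (every branch closes)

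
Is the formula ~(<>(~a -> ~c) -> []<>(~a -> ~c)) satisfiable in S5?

Unsatisfiable

1. ~(<>(~a -> ~c) -> []<>(~a -> ~c)), u
2. <>(~a -> ~c), u   [~->-rule on 1]
3. ~[]<>(~a -> ~c), u   [~->-rule on 1]
4. ~a -> ~c, v   [<>-rule on 2: fresh world v, uRv]
5. ~c, v   [->-rule on 4 (branches; this branch)]
6. ~<>(~a -> ~c), w   [~[]-rule on 3: fresh world w, uRw]
7. ~(~a -> ~c), u   [~<>-rule on 6 via wRu]
8. ~a, u   [~->-rule on 7]
9. c, u   [~->-rule on 7]
10. ~(~a -> ~c), v   [~<>-rule on 6 via wRv]
11. ~a, v   [~->-rule on 10]
12. c, v   [~->-rule on 10]
Accessibility: uRu, uRv, uRw, vRu, vRv, vRw, wRu, wRv, wRw
Branch closes: c and ~c both at v.
(One branch shown.) All branches close.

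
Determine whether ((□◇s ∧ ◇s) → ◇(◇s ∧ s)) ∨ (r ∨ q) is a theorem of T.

Valid in T

Tableau for the negation ¬(((□◇s ∧ ◇s) → ◇(◇s ∧ s)) ∨ (r ∨ q)):
1. ¬(((□◇s ∧ ◇s) → ◇(◇s ∧ s)) ∨ (r ∨ q)), u
2. ¬((□◇s ∧ ◇s) → ◇(◇s ∧ s)), u
3. ¬(r ∨ q), u
4. □◇s ∧ ◇s, u
5. ¬◇(◇s ∧ s), u
6. ¬r, u
7. ¬q, u
8. □◇s, u
9. ◇s, u
10. ¬(◇s ∧ s), u
11. ¬s, u
12. s, v
13. ¬(◇s ∧ s), v
14. ◇s, v
15. ¬◇s, v
16. ¬s, v
Accessibility: uRu, uRv, vRv
Branch closes: s and ¬s both at v.
All branches of the negation close; one closing branch shown above.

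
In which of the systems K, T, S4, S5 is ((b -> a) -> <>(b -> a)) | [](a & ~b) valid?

T, S4, S5

K-tableau for the negation ~(((b -> a) -> <>(b -> a)) | [](a & ~b)):
1. ~(((b -> a) -> <>(b -> a)) | [](a & ~b)), u
2. ~((b -> a) -> <>(b -> a)), u
3. ~[](a & ~b), u
4. b -> a, u
5. ~<>(b -> a), u
6. a, u
7. ~(a & ~b), v
8. ~(b -> a), v
9. b, v
10. ~a, v
Accessibility: uRv
Complete open branch: countermodel on a K-frame, so not valid in K.
T-tableau for the negation ~(((b -> a) -> <>(b -> a)) | [](a & ~b)):
1. ~(((b -> a) -> <>(b -> a)) | [](a & ~b)), u
2. ~((b -> a) -> <>(b -> a)), u
3. ~[](a & ~b), u
4. b -> a, u
5. ~<>(b -> a), u
6. ~(b -> a), u
7. b, u
8. ~a, u
9. a, u
Accessibility: uRu
Branch closes: a and ~a both at u.
Every branch closes (one shown): valid in T, hence also in S4, S5 (every theorem of T is a theorem of S4 and S5).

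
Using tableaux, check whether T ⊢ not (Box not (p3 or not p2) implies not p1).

Tableau for the negation Box not (p3 or not p2) implies not p1:
1. Box not (p3 or not p2) implies not p1, 0
2. not p1, 0
Accessibility: 0R0
The negation has an open branch (countermodel exists).

Invalid (countermodel exists)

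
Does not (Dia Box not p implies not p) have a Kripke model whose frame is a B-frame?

1. not (Dia Box not p implies not p), w0
2. Dia Box not p, w0
3. p, w0
4. Box not p, w1
5. not p, w0
Accessibility: w0Rw0, w0Rw1, w1Rw0, w1Rw1
Branch closes: p and not p both at w0.
All branches of the tableau close; one closing branch shown above.

Unsatisfiable (every branch closes)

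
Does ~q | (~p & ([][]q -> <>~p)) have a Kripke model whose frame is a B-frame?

1. ~q | (~p & ([][]q -> <>~p)), u
2. ~p & ([][]q -> <>~p), u   [|-rule on 1 (branches; this branch)]
3. ~p, u   [&-rule on 2]
4. [][]q -> <>~p, u   [&-rule on 2]
5. <>~p, u   [->-rule on 4 (branches; this branch)]
6. ~p, v   [<>-rule on 5: fresh world v, uRv]
Accessibility: uRu, uRv, vRu, vRv

Satisfiable (open branch found)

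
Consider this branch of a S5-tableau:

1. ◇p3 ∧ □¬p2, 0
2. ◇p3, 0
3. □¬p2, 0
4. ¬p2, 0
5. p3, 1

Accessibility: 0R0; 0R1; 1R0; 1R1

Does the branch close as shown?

There is no literal clash: for every atom and world, at most one sign appears.

Not closed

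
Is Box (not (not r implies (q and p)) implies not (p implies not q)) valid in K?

Not valid

Tableau for the negation not Box (not (not r implies (q and p)) implies not (p implies not q)):
1. not Box (not (not r implies (q and p)) implies not (p implies not q)), 0
2. not (not (not r implies (q and p)) implies not (p implies not q)), 1
3. not (not r implies (q and p)), 1
4. p implies not q, 1
5. not r, 1
6. not (q and p), 1
7. not q, 1
8. not p, 1
Accessibility: 0R1
The negation has an open branch (countermodel exists).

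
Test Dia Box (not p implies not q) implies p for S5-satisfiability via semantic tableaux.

1. Dia Box (not p implies not q) implies p, u
2. p, u
Accessibility: uRu

Satisfiable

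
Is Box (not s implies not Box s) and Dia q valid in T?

Tableau for the negation not (Box (not s implies not Box s) and Dia q):
1. not (Box (not s implies not Box s) and Dia q), u
2. not Dia q, u
3. not q, u
Accessibility: uRu
The negation has an open branch (countermodel exists).

Not valid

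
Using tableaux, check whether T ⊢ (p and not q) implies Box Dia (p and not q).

Invalid (countermodel exists)

Tableau for the negation not ((p and not q) implies Box Dia (p and not q)):
1. not ((p and not q) implies Box Dia (p and not q)), u
2. p and not q, u
3. not Box Dia (p and not q), u
4. p, u
5. not q, u
6. not Dia (p and not q), v
7. not (p and not q), v
8. q, v
Accessibility: uRu, uRv, vRv
The negation has an open branch (countermodel exists).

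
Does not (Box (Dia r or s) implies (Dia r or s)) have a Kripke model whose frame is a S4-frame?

1. not (Box (Dia r or s) implies (Dia r or s)), 0
2. Box (Dia r or s), 0   [neg-implies-rule on 1]
3. not (Dia r or s), 0   [neg-implies-rule on 1]
4. not Dia r, 0   [neg-or-rule on 3]
5. not s, 0   [neg-or-rule on 3]
6. Dia r or s, 0   [Box-rule on 2 via 0R0]
7. not r, 0   [neg-Dia-rule on 4 via 0R0]
8. Dia r, 0   [or-rule on 6 (branches; this branch)]
9. r, 1   [Dia-rule on 8: fresh world 1, 0R1]
10. Dia r or s, 1   [Box-rule on 2 via 0R1]
11. not r, 1   [neg-Dia-rule on 4 via 0R1]
Accessibility: 0R0, 0R1, 1R1
Branch closes: r and not r both at 1.
(One branch shown.) All branches close.

Unsatisfiable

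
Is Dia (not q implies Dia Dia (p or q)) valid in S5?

Invalid (countermodel exists)

Tableau for the negation not Dia (not q implies Dia Dia (p or q)):
1. not Dia (not q implies Dia Dia (p or q)), u
2. not (not q implies Dia Dia (p or q)), u   [neg-Dia-rule on 1 via uRu]
3. not q, u   [neg-implies-rule on 2]
4. not Dia Dia (p or q), u   [neg-implies-rule on 2]
5. not Dia (p or q), u   [neg-Dia-rule on 4 via uRu]
6. not (p or q), u   [neg-Dia-rule on 5 via uRu]
7. not p, u   [neg-or-rule on 6]
Accessibility: uRu
The negation has an open branch (countermodel exists).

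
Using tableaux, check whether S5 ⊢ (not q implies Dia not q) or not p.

Yes, valid

Tableau for the negation not ((not q implies Dia not q) or not p):
1. not ((not q implies Dia not q) or not p), w0
2. not (not q implies Dia not q), w0   [neg-or-rule on 1]
3. p, w0   [neg-or-rule on 1]
4. not q, w0   [neg-implies-rule on 2]
5. not Dia not q, w0   [neg-implies-rule on 2]
6. q, w0   [neg-Dia-rule on 5 via w0Rw0]
Accessibility: w0Rw0
Branch closes: q and not q both at w0.
All branches of the negation close; one closing branch shown above.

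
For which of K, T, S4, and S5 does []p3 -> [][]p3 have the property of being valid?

S4, S5

T-tableau for the negation ~([]p3 -> [][]p3):
1. ~([]p3 -> [][]p3), w0
2. []p3, w0
3. ~[][]p3, w0
4. p3, w0
5. ~[]p3, w1
6. p3, w1
7. ~p3, w2
Accessibility: w0Rw0, w0Rw1, w1Rw1, w1Rw2, w2Rw2
Complete open branch: countermodel on a T-frame, so not valid in T, nor in K (the same frame is also a K-frame).
S4-tableau for the negation ~([]p3 -> [][]p3):
1. ~([]p3 -> [][]p3), w0
2. []p3, w0
3. ~[][]p3, w0
4. p3, w0
5. ~[]p3, w1
6. p3, w1
7. ~p3, w2
8. p3, w2
Accessibility: w0Rw0, w0Rw1, w0Rw2, w1Rw1, w1Rw2, w2Rw2
Branch closes: p3 and ~p3 both at w2.
Every branch closes (one shown): valid in S4, hence also in S5 (every theorem of S4 is a theorem of S5).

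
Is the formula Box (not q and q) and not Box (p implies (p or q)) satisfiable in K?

Unsatisfiable (every branch closes)

1. Box (not q and q) and not Box (p implies (p or q)), w0
2. Box (not q and q), w0
3. not Box (p implies (p or q)), w0
4. not (p implies (p or q)), w1
5. p, w1
6. not (p or q), w1
7. not p, w1
8. not q, w1
Accessibility: w0Rw1
Branch closes: p and not p both at w1.
All branches of the tableau close; one closing branch shown above.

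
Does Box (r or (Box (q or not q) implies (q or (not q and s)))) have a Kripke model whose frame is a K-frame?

Satisfiable

1. Box (r or (Box (q or not q) implies (q or (not q and s)))), 0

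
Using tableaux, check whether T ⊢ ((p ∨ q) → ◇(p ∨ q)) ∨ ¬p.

Tableau for the negation ¬(((p ∨ q) → ◇(p ∨ q)) ∨ ¬p):
1. ¬(((p ∨ q) → ◇(p ∨ q)) ∨ ¬p), 0
2. ¬((p ∨ q) → ◇(p ∨ q)), 0
3. p, 0
4. p ∨ q, 0
5. ¬◇(p ∨ q), 0
6. ¬(p ∨ q), 0
7. ¬p, 0
8. ¬q, 0
Accessibility: 0R0
Branch closes: p and ¬p both at 0.
Every branch of the negation's tableau closes; the branch above is one of them.

Yes, valid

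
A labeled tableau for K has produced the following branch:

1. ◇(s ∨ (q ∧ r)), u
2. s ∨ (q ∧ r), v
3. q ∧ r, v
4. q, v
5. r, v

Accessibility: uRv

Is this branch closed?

No, open

No atom appears with both signs at the same world.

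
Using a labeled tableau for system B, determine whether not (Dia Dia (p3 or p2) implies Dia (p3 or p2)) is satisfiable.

1. not (Dia Dia (p3 or p2) implies Dia (p3 or p2)), w0
2. Dia Dia (p3 or p2), w0
3. not Dia (p3 or p2), w0
4. not (p3 or p2), w0
5. not p3, w0
6. not p2, w0
7. Dia (p3 or p2), w1
8. not (p3 or p2), w1
9. not p3, w1
10. not p2, w1
11. p3 or p2, w2
12. p2, w2
Accessibility: w0Rw0, w0Rw1, w1Rw0, w1Rw1, w1Rw2, w2Rw1, w2Rw2

Satisfiable (open branch found)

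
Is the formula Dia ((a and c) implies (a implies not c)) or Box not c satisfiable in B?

Yes, satisfiable

1. Dia ((a and c) implies (a implies not c)) or Box not c, 0
2. Box not c, 0
3. not c, 0
Accessibility: 0R0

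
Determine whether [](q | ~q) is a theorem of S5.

Valid

Tableau for the negation ~[](q | ~q):
1. ~[](q | ~q), u
2. ~(q | ~q), v   [~[]-rule on 1: fresh world v, uRv]
3. ~q, v   [~|-rule on 2]
4. q, v   [~|-rule on 2]
Accessibility: uRu, uRv, vRu, vRv
Branch closes: q and ~q both at v.
Every branch of the negation's tableau closes; the branch above is one of them.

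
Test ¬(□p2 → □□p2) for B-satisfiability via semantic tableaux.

1. ¬(□p2 → □□p2), u
2. □p2, u
3. ¬□□p2, u
4. p2, u
5. ¬□p2, v
6. p2, v
7. ¬p2, w
Accessibility: uRu, uRv, vRu, vRv, vRw, wRv, wRw

Satisfiable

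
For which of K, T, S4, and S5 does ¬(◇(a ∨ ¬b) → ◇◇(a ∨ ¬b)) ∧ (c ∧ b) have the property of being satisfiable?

K

T-tableau for the formula:
1. ¬(◇(a ∨ ¬b) → ◇◇(a ∨ ¬b)) ∧ (c ∧ b), u
2. ¬(◇(a ∨ ¬b) → ◇◇(a ∨ ¬b)), u
3. c ∧ b, u
4. ◇(a ∨ ¬b), u
5. ¬◇◇(a ∨ ¬b), u
6. c, u
7. b, u
8. ¬◇(a ∨ ¬b), u
9. ¬(a ∨ ¬b), u
10. ¬a, u
11. a ∨ ¬b, v
12. ¬◇(a ∨ ¬b), v
13. ¬(a ∨ ¬b), v
14. ¬a, v
15. b, v
16. ¬b, v
Accessibility: uRu, uRv, vRv
Branch closes: b and ¬b both at v.
Every branch closes (one shown): unsatisfiable in T, hence also in S4, S5 (every S4/S5-frame is a T-frame).
K-tableau for the formula:
1. ¬(◇(a ∨ ¬b) → ◇◇(a ∨ ¬b)) ∧ (c ∧ b), u
2. ¬(◇(a ∨ ¬b) → ◇◇(a ∨ ¬b)), u
3. c ∧ b, u
4. ◇(a ∨ ¬b), u
5. ¬◇◇(a ∨ ¬b), u
6. c, u
7. b, u
8. a ∨ ¬b, v
9. ¬◇(a ∨ ¬b), v
10. ¬b, v
Accessibility: uRv
Complete open branch: satisfiable in K.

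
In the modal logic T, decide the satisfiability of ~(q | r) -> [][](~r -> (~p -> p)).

Satisfiable

1. ~(q | r) -> [][](~r -> (~p -> p)), u
2. [][](~r -> (~p -> p)), u
3. [](~r -> (~p -> p)), u
4. ~r -> (~p -> p), u
5. ~p -> p, u
6. p, u
Accessibility: uRu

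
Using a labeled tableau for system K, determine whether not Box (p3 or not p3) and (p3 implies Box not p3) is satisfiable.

1. not Box (p3 or not p3) and (p3 implies Box not p3), w0
2. not Box (p3 or not p3), w0   [and-rule on 1]
3. p3 implies Box not p3, w0   [and-rule on 1]
4. Box not p3, w0   [implies-rule on 3 (branches; this branch)]
5. not (p3 or not p3), w1   [neg-Box-rule on 2: fresh world w1, w0Rw1]
6. not p3, w1   [neg-or-rule on 5]
7. p3, w1   [neg-or-rule on 5]
Accessibility: w0Rw1
Branch closes: p3 and not p3 both at w1.
(One branch shown.) All branches close.

Unsatisfiable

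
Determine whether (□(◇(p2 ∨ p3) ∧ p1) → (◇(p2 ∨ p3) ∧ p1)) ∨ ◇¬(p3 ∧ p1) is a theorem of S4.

Valid in S4

Tableau for the negation ¬((□(◇(p2 ∨ p3) ∧ p1) → (◇(p2 ∨ p3) ∧ p1)) ∨ ◇¬(p3 ∧ p1)):
1. ¬((□(◇(p2 ∨ p3) ∧ p1) → (◇(p2 ∨ p3) ∧ p1)) ∨ ◇¬(p3 ∧ p1)), w0
2. ¬(□(◇(p2 ∨ p3) ∧ p1) → (◇(p2 ∨ p3) ∧ p1)), w0
3. ¬◇¬(p3 ∧ p1), w0
4. □(◇(p2 ∨ p3) ∧ p1), w0
5. ¬(◇(p2 ∨ p3) ∧ p1), w0
6. p3 ∧ p1, w0
7. p3, w0
8. p1, w0
9. ◇(p2 ∨ p3) ∧ p1, w0
10. ◇(p2 ∨ p3), w0
11. ¬◇(p2 ∨ p3), w0
12. ¬(p2 ∨ p3), w0
13. ¬p2, w0
14. ¬p3, w0
Accessibility: w0Rw0
Branch closes: p3 and ¬p3 both at w0.
Every branch of the negation's tableau closes; the branch above is one of them.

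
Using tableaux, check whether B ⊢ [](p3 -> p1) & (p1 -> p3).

Not valid

Tableau for the negation ~([](p3 -> p1) & (p1 -> p3)):
1. ~([](p3 -> p1) & (p1 -> p3)), u
2. ~(p1 -> p3), u   [~&-rule on 1 (branches; this branch)]
3. p1, u   [~->-rule on 2]
4. ~p3, u   [~->-rule on 2]
Accessibility: uRu
The negation has an open branch (countermodel exists).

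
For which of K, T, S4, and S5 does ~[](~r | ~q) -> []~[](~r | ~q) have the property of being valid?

S5

S5-tableau for the negation ~(~[](~r | ~q) -> []~[](~r | ~q)):
1. ~(~[](~r | ~q) -> []~[](~r | ~q)), 0
2. ~[](~r | ~q), 0
3. ~[]~[](~r | ~q), 0
4. ~(~r | ~q), 1
5. r, 1
6. q, 1
7. [](~r | ~q), 2
8. ~r | ~q, 0
9. ~r | ~q, 1
10. ~r | ~q, 2
11. ~q, 0
12. ~q, 1
Accessibility: 0R0, 0R1, 0R2, 1R0, 1R1, 1R2, 2R0, 2R1, 2R2
Branch closes: q and ~q both at 1.
Every branch closes (one shown): valid in S5.
S4-tableau for the negation ~(~[](~r | ~q) -> []~[](~r | ~q)):
1. ~(~[](~r | ~q) -> []~[](~r | ~q)), 0
2. ~[](~r | ~q), 0
3. ~[]~[](~r | ~q), 0
4. ~(~r | ~q), 1
5. r, 1
6. q, 1
7. [](~r | ~q), 2
8. ~r | ~q, 2
9. ~q, 2
Accessibility: 0R0, 0R1, 0R2, 1R1, 2R2
Complete open branch: countermodel on an S4-frame, so not valid in S4, nor in K, T (the same frame is also a K-frame and a T-frame).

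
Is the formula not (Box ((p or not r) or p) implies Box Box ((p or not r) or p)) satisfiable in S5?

No, unsatisfiable

1. not (Box ((p or not r) or p) implies Box Box ((p or not r) or p)), w0
2. Box ((p or not r) or p), w0   [neg-implies-rule on 1]
3. not Box Box ((p or not r) or p), w0   [neg-implies-rule on 1]
4. (p or not r) or p, w0   [Box-rule on 2 via w0Rw0]
5. p or not r, w0   [or-rule on 4 (branches; this branch)]
6. not r, w0   [or-rule on 5 (branches; this branch)]
7. not Box ((p or not r) or p), w1   [neg-Box-rule on 3: fresh world w1, w0Rw1]
8. (p or not r) or p, w1   [Box-rule on 2 via w0Rw1]
9. p or not r, w1   [or-rule on 8 (branches; this branch)]
10. not r, w1   [or-rule on 9 (branches; this branch)]
11. not ((p or not r) or p), w2   [neg-Box-rule on 7: fresh world w2, w1Rw2]
12. not (p or not r), w2   [neg-or-rule on 11]
13. not p, w2   [neg-or-rule on 11]
14. r, w2   [neg-or-rule on 12]
15. (p or not r) or p, w2   [Box-rule on 2 via w0Rw2]
16. p or not r, w2   [or-rule on 15 (branches; this branch)]
17. not r, w2   [or-rule on 16 (branches; this branch)]
Accessibility: w0Rw0, w0Rw1, w0Rw2, w1Rw0, w1Rw1, w1Rw2, w2Rw0, w2Rw1, w2Rw2
Branch closes: r and not r both at w2.
All branches of the tableau close; one closing branch shown above.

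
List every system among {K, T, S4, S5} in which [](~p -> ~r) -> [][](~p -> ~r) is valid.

S4, S5

T-tableau for the negation ~([](~p -> ~r) -> [][](~p -> ~r)):
1. ~([](~p -> ~r) -> [][](~p -> ~r)), u
2. [](~p -> ~r), u   [~->-rule on 1]
3. ~[][](~p -> ~r), u   [~->-rule on 1]
4. ~p -> ~r, u   [[]-rule on 2 via uRu]
5. ~r, u   [->-rule on 4 (branches; this branch)]
6. ~[](~p -> ~r), v   [~[]-rule on 3: fresh world v, uRv]
7. ~p -> ~r, v   [[]-rule on 2 via uRv]
8. ~r, v   [->-rule on 7 (branches; this branch)]
9. ~(~p -> ~r), w   [~[]-rule on 6: fresh world w, vRw]
10. ~p, w   [~->-rule on 9]
11. r, w   [~->-rule on 9]
Accessibility: uRu, uRv, vRv, vRw, wRw
Complete open branch: countermodel on a T-frame, so not valid in T, nor in K (the same frame is also a K-frame).
S4-tableau for the negation ~([](~p -> ~r) -> [][](~p -> ~r)):
1. ~([](~p -> ~r) -> [][](~p -> ~r)), u
2. [](~p -> ~r), u   [~->-rule on 1]
3. ~[][](~p -> ~r), u   [~->-rule on 1]
4. ~p -> ~r, u   [[]-rule on 2 via uRu]
5. ~r, u   [->-rule on 4 (branches; this branch)]
6. ~[](~p -> ~r), v   [~[]-rule on 3: fresh world v, uRv]
7. ~p -> ~r, v   [[]-rule on 2 via uRv]
8. ~r, v   [->-rule on 7 (branches; this branch)]
9. ~(~p -> ~r), w   [~[]-rule on 6: fresh world w, vRw]
10. ~p, w   [~->-rule on 9]
11. r, w   [~->-rule on 9]
12. ~p -> ~r, w   [[]-rule on 2 via uRw]
13. ~r, w   [->-rule on 12 (branches; this branch)]
Accessibility: uRu, uRv, uRw, vRv, vRw, wRw
Branch closes: r and ~r both at w.
Every branch closes (one shown): valid in S4, hence also in S5 (every theorem of S4 is a theorem of S5).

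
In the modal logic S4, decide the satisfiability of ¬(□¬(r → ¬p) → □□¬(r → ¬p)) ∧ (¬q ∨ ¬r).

1. ¬(□¬(r → ¬p) → □□¬(r → ¬p)) ∧ (¬q ∨ ¬r), w0
2. ¬(□¬(r → ¬p) → □□¬(r → ¬p)), w0
3. ¬q ∨ ¬r, w0
4. □¬(r → ¬p), w0
5. ¬□□¬(r → ¬p), w0
6. ¬(r → ¬p), w0
7. r, w0
8. p, w0
9. ¬q, w0
10. ¬□¬(r → ¬p), w1
11. ¬(r → ¬p), w1
12. r, w1
13. p, w1
14. r → ¬p, w2
15. ¬(r → ¬p), w2
16. r, w2
17. p, w2
18. ¬p, w2
Accessibility: w0Rw0, w0Rw1, w0Rw2, w1Rw1, w1Rw2, w2Rw2
Branch closes: p and ¬p both at w2.
All branches of the tableau close; one closing branch shown above.

Unsatisfiable (every branch closes)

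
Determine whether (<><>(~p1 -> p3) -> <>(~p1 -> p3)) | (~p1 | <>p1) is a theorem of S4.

Yes, valid

Tableau for the negation ~((<><>(~p1 -> p3) -> <>(~p1 -> p3)) | (~p1 | <>p1)):
1. ~((<><>(~p1 -> p3) -> <>(~p1 -> p3)) | (~p1 | <>p1)), w0
2. ~(<><>(~p1 -> p3) -> <>(~p1 -> p3)), w0
3. ~(~p1 | <>p1), w0
4. <><>(~p1 -> p3), w0
5. ~<>(~p1 -> p3), w0
6. p1, w0
7. ~<>p1, w0
8. ~(~p1 -> p3), w0
9. ~p1, w0
10. ~p3, w0
Accessibility: w0Rw0
Branch closes: p1 and ~p1 both at w0.
All branches of the negation close; one closing branch shown above.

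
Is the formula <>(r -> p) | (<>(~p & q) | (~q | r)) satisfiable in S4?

1. <>(r -> p) | (<>(~p & q) | (~q | r)), u
2. <>(~p & q) | (~q | r), u
3. ~q | r, u
4. r, u
Accessibility: uRu

Yes, satisfiable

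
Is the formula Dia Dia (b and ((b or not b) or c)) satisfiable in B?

Satisfiable (open branch found)

1. Dia Dia (b and ((b or not b) or c)), w0
2. Dia (b and ((b or not b) or c)), w1   [Dia-rule on 1: fresh world w1, w0Rw1]
3. b and ((b or not b) or c), w2   [Dia-rule on 2: fresh world w2, w1Rw2]
4. b, w2   [and-rule on 3]
5. (b or not b) or c, w2   [and-rule on 3]
6. c, w2   [or-rule on 5 (branches; this branch)]
Accessibility: w0Rw0, w0Rw1, w1Rw0, w1Rw1, w1Rw2, w2Rw1, w2Rw2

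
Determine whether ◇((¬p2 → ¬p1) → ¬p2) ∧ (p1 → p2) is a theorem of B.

No, not valid

Tableau for the negation ¬(◇((¬p2 → ¬p1) → ¬p2) ∧ (p1 → p2)):
1. ¬(◇((¬p2 → ¬p1) → ¬p2) ∧ (p1 → p2)), w0
2. ¬(p1 → p2), w0
3. p1, w0
4. ¬p2, w0
Accessibility: w0Rw0
The negation has an open branch (countermodel exists).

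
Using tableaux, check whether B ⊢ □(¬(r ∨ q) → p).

No, not valid

Tableau for the negation ¬□(¬(r ∨ q) → p):
1. ¬□(¬(r ∨ q) → p), 0
2. ¬(¬(r ∨ q) → p), 1
3. ¬(r ∨ q), 1
4. ¬p, 1
5. ¬r, 1
6. ¬q, 1
Accessibility: 0R0, 0R1, 1R0, 1R1
The negation has an open branch (countermodel exists).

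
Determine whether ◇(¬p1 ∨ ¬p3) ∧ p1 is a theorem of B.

Invalid (countermodel exists)

Tableau for the negation ¬(◇(¬p1 ∨ ¬p3) ∧ p1):
1. ¬(◇(¬p1 ∨ ¬p3) ∧ p1), 0
2. ¬p1, 0
Accessibility: 0R0
The negation has an open branch (countermodel exists).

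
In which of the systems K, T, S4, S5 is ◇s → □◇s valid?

S4-tableau for the negation ¬(◇s → □◇s):
1. ¬(◇s → □◇s), w0
2. ◇s, w0
3. ¬□◇s, w0
4. s, w1
5. ¬◇s, w2
6. ¬s, w2
Accessibility: w0Rw0, w0Rw1, w0Rw2, w1Rw1, w2Rw2
Complete open branch: countermodel on an S4-frame, so not valid in S4, nor in K, T (the same frame is also a K-frame and a T-frame).
S5-tableau for the negation ¬(◇s → □◇s):
1. ¬(◇s → □◇s), w0
2. ◇s, w0
3. ¬□◇s, w0
4. s, w1
5. ¬◇s, w2
6. ¬s, w0
7. ¬s, w1
Accessibility: w0Rw0, w0Rw1, w0Rw2, w1Rw0, w1Rw1, w1Rw2, w2Rw0, w2Rw1, w2Rw2
Branch closes: s and ¬s both at w1.
Every branch closes (one shown): valid in S5.

S5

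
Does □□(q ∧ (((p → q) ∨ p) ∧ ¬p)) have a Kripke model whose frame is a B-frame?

Satisfiable

1. □□(q ∧ (((p → q) ∨ p) ∧ ¬p)), w0
2. □(q ∧ (((p → q) ∨ p) ∧ ¬p)), w0
3. q ∧ (((p → q) ∨ p) ∧ ¬p), w0
4. q, w0
5. ((p → q) ∨ p) ∧ ¬p, w0
6. (p → q) ∨ p, w0
7. ¬p, w0
8. p → q, w0
Accessibility: w0Rw0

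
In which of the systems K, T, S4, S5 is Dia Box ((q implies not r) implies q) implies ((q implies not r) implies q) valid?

S5-tableau for the negation not (Dia Box ((q implies not r) implies q) implies ((q implies not r) implies q)):
1. not (Dia Box ((q implies not r) implies q) implies ((q implies not r) implies q)), u
2. Dia Box ((q implies not r) implies q), u   [neg-implies-rule on 1]
3. not ((q implies not r) implies q), u   [neg-implies-rule on 1]
4. q implies not r, u   [neg-implies-rule on 3]
5. not q, u   [neg-implies-rule on 3]
6. not r, u   [implies-rule on 4 (branches; this branch)]
7. Box ((q implies not r) implies q), v   [Dia-rule on 2: fresh world v, uRv]
8. (q implies not r) implies q, u   [Box-rule on 7 via vRu]
9. (q implies not r) implies q, v   [Box-rule on 7 via vRv]
10. not (q implies not r), u   [implies-rule on 8 (branches; this branch)]
11. q, u   [neg-implies-rule on 10]
12. r, u   [neg-implies-rule on 10]
Accessibility: uRu, uRv, vRu, vRv
Branch closes: q and not q both at u.
Every branch closes (one shown): valid in S5.
S4-tableau for the negation not (Dia Box ((q implies not r) implies q) implies ((q implies not r) implies q)):
1. not (Dia Box ((q implies not r) implies q) implies ((q implies not r) implies q)), u
2. Dia Box ((q implies not r) implies q), u   [neg-implies-rule on 1]
3. not ((q implies not r) implies q), u   [neg-implies-rule on 1]
4. q implies not r, u   [neg-implies-rule on 3]
5. not q, u   [neg-implies-rule on 3]
6. not r, u   [implies-rule on 4 (branches; this branch)]
7. Box ((q implies not r) implies q), v   [Dia-rule on 2: fresh world v, uRv]
8. (q implies not r) implies q, v   [Box-rule on 7 via vRv]
9. q, v   [implies-rule on 8 (branches; this branch)]
Accessibility: uRu, uRv, vRv
Complete open branch: countermodel on an S4-frame, so not valid in S4, nor in K, T (the same frame is also a K-frame and a T-frame).

S5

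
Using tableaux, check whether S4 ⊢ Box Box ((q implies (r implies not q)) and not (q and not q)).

Tableau for the negation not Box Box ((q implies (r implies not q)) and not (q and not q)):
1. not Box Box ((q implies (r implies not q)) and not (q and not q)), u
2. not Box ((q implies (r implies not q)) and not (q and not q)), v   [neg-Box-rule on 1: fresh world v, uRv]
3. not ((q implies (r implies not q)) and not (q and not q)), w   [neg-Box-rule on 2: fresh world w, vRw]
4. not (q implies (r implies not q)), w   [neg-and-rule on 3 (branches; this branch)]
5. q, w   [neg-implies-rule on 4]
6. not (r implies not q), w   [neg-implies-rule on 4]
7. r, w   [neg-implies-rule on 6]
Accessibility: uRu, uRv, uRw, vRv, vRw, wRw
The negation has an open branch (countermodel exists).

No, not valid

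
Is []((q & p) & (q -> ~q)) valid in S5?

Tableau for the negation ~[]((q & p) & (q -> ~q)):
1. ~[]((q & p) & (q -> ~q)), w0
2. ~((q & p) & (q -> ~q)), w1   [~[]-rule on 1: fresh world w1, w0Rw1]
3. ~(q -> ~q), w1   [~&-rule on 2 (branches; this branch)]
4. q, w1   [~->-rule on 3]
Accessibility: w0Rw0, w0Rw1, w1Rw0, w1Rw1
The negation has an open branch (countermodel exists).

No, not valid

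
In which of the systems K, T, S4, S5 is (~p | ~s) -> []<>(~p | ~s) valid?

S4-tableau for the negation ~((~p | ~s) -> []<>(~p | ~s)):
1. ~((~p | ~s) -> []<>(~p | ~s)), 0
2. ~p | ~s, 0
3. ~[]<>(~p | ~s), 0
4. ~s, 0
5. ~<>(~p | ~s), 1
6. ~(~p | ~s), 1
7. p, 1
8. s, 1
Accessibility: 0R0, 0R1, 1R1
Complete open branch: countermodel on an S4-frame, so not valid in S4, nor in K, T (the same frame is also a K-frame and a T-frame).
S5-tableau for the negation ~((~p | ~s) -> []<>(~p | ~s)):
1. ~((~p | ~s) -> []<>(~p | ~s)), 0
2. ~p | ~s, 0
3. ~[]<>(~p | ~s), 0
4. ~s, 0
5. ~<>(~p | ~s), 1
6. ~(~p | ~s), 0
7. p, 0
8. s, 0
Accessibility: 0R0, 0R1, 1R0, 1R1
Branch closes: s and ~s both at 0.
Every branch closes (one shown): valid in S5.

S5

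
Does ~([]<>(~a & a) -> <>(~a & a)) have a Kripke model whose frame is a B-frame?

No, unsatisfiable

1. ~([]<>(~a & a) -> <>(~a & a)), u
2. []<>(~a & a), u
3. ~<>(~a & a), u
4. <>(~a & a), u
5. ~(~a & a), u
6. ~a, u
7. ~a & a, v
8. ~a, v
9. a, v
Accessibility: uRu, uRv, vRu, vRv
Branch closes: a and ~a both at v.
Every branch closes; the branch above is one of them.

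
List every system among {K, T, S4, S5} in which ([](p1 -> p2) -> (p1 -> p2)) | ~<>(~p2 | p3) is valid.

K-tableau for the negation ~(([](p1 -> p2) -> (p1 -> p2)) | ~<>(~p2 | p3)):
1. ~(([](p1 -> p2) -> (p1 -> p2)) | ~<>(~p2 | p3)), w0
2. ~([](p1 -> p2) -> (p1 -> p2)), w0
3. <>(~p2 | p3), w0
4. [](p1 -> p2), w0
5. ~(p1 -> p2), w0
6. p1, w0
7. ~p2, w0
8. ~p2 | p3, w1
9. p1 -> p2, w1
10. p3, w1
11. p2, w1
Accessibility: w0Rw1
Complete open branch: countermodel on a K-frame, so not valid in K.
T-tableau for the negation ~(([](p1 -> p2) -> (p1 -> p2)) | ~<>(~p2 | p3)):
1. ~(([](p1 -> p2) -> (p1 -> p2)) | ~<>(~p2 | p3)), w0
2. ~([](p1 -> p2) -> (p1 -> p2)), w0
3. <>(~p2 | p3), w0
4. [](p1 -> p2), w0
5. ~(p1 -> p2), w0
6. p1, w0
7. ~p2, w0
8. p1 -> p2, w0
9. p2, w0
Accessibility: w0Rw0
Branch closes: p2 and ~p2 both at w0.
Every branch closes (one shown): valid in T, hence also in S4, S5 (every theorem of T is a theorem of S4 and S5).

T, S4, S5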